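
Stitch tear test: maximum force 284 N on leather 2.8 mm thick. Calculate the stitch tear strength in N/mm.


Stitch tear strength = force / thickness
STS = 284 / 2.8 = 101.4 N/mm


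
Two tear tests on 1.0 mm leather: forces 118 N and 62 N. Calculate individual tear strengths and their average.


Tear 1 = 118 / 1.0 = 118.0 N/mm
Tear 2 = 62 / 1.0 = 62.0 N/mm
Average = (118.0 + 62.0) / 2 = 90.0 N/mm


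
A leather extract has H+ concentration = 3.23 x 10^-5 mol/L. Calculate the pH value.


pH = 4.49

pH = -log10[H+]
pH = -log10(3.23 x 10^-5) = 4.49


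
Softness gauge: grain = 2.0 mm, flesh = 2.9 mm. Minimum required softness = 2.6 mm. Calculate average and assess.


Average = (2.0 + 2.9) / 2 = 2.45 mm
Minimum = 2.6 mm
Meets requirement: No


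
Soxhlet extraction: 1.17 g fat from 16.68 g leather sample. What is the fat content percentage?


7.0%

Fat content = 1.17 / 16.68 x 100
Fat = 7.0%


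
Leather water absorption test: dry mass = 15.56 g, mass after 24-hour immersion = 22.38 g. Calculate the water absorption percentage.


43.8%


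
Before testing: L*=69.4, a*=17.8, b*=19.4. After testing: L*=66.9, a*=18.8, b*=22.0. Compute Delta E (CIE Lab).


Delta E = 3.74


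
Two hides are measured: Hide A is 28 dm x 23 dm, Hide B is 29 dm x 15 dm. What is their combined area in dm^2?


1079 dm^2

Hide A area = 28 x 23 = 644 dm^2
Hide B area = 29 x 15 = 435 dm^2
Total = 644 + 435 = 1079 dm^2


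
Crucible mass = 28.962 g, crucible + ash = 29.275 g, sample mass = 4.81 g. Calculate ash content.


Ash mass = 0.313 g
Ash content = 6.51%

Ash mass = 29.275 - 28.962 = 0.313 g
Ash% = 0.313 / 4.81 x 100 = 6.51%


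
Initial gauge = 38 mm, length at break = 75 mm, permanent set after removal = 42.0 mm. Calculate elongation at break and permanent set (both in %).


Elongation at break = (75 - 38) / 38 x 100 = 97.4%
Permanent set = (42.0 - 38) / 38 x 100 = 10.5%


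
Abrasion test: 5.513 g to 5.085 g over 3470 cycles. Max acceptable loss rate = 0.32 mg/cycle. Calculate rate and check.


Rate = 0.123 mg/cycle
Passes: Yes

Loss = 5.513 - 5.085 = 0.428 g
Rate = 0.428 g / 3470 cycles x 1000 = 0.123 mg/cycle
Max = 0.32 mg/cycle
Passes: Yes


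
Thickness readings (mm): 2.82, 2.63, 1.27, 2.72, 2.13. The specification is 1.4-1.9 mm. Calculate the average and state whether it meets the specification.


Average = 2.31 mm
Within specification: No


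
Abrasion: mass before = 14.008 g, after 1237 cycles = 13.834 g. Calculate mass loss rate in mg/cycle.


0.141 mg/cycle

Mass loss = 14.008 - 13.834 = 0.174 g
Rate = 0.174 / 1237 x 1000 = 0.141 mg/cycle


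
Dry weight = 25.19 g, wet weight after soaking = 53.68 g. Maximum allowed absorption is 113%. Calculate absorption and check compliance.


WA = (53.68 - 25.19) / 25.19 x 100 = 113.1%
Maximum allowed: 113%
Compliant: No


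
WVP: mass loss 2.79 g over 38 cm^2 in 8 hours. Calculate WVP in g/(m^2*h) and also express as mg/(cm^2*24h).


WVP = 91.78 g/(m^2*h)
Daily rate = 220.26 mg/(cm^2*24h)

WVP = 2.79 / (38 x 8) x 10000 = 91.78 g/(m^2*h)
Mass loss in mg = 2.79 x 1000 = 2790 mg
Per cm^2 per 24h in mg: 2790 x 24 / (38 x 8) = 66960 / 304 = 220.26 mg/(cm^2*24h)


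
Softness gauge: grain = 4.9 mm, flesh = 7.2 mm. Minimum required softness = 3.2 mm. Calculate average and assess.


Average softness = 6.05 mm
Meets requirement: Yes


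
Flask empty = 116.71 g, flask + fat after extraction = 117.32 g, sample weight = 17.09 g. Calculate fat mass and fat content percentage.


Fat mass = 117.32 - 116.71 = 0.61 g
Fat% = 0.61 / 17.09 x 100 = 3.6%


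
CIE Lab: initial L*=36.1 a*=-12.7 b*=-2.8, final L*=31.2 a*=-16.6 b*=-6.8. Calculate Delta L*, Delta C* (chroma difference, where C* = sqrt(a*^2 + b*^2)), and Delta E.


Delta L* = -4.9
Delta C* = 4.93
Delta E = 7.43

Delta L* = 31.2 - 36.1 = -4.9
C1* = sqrt((-12.7)^2 + (-2.8)^2) = 13.005
C2* = sqrt((-16.6)^2 + (-6.8)^2) = 17.939
Delta C* = 17.939 - 13.005 = 4.93
Delta E = sqrt((-4.9)^2 + (-3.9)^2 + (-4.0)^2) = 7.43


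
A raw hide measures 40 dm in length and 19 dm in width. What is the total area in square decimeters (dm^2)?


760 dm^2

Area = length x width
Area = 40 x 19 = 760 dm^2


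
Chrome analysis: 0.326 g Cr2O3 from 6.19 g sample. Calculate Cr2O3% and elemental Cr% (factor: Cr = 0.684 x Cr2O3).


Cr2O3% = 0.326 / 6.19 x 100 = 5.27%
Cr% = 5.27 x 0.684 = 3.60%


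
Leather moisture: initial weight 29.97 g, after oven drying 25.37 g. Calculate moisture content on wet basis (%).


Moisture = 29.97 - 25.37 = 4.60 g
MC = 4.60 / 29.97 x 100 = 15.3%


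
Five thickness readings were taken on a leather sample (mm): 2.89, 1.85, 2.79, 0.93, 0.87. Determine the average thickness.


1.87 mm

Sum = 2.89 + 1.85 + 2.79 + 0.93 + 0.87 = 9.33
Average = 9.33 / 5 = 1.87 mm


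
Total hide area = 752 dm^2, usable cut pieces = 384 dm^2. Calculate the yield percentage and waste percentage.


Yield = 384 / 752 x 100 = 51.1%
Waste = 752 - 384 = 368 dm^2
Waste% = 100 - 51.1 = 48.9%


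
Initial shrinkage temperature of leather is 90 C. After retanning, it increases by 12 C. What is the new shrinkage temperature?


New Ts = 90 + 12 = 102 C


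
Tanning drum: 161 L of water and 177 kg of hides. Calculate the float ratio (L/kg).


0.9

Float ratio = water / hide weight
Ratio = 161 / 177 = 0.9


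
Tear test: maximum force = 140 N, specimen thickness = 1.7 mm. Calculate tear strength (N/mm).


Tear strength = force / thickness
Tear = 140 / 1.7 = 82.4 N/mm


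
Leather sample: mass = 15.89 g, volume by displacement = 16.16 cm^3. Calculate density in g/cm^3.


0.983 g/cm^3

Density = mass / volume
Density = 15.89 / 16.16 = 0.983 g/cm^3


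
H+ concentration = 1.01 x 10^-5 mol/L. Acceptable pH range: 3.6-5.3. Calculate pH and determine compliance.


pH = -log10(1.01 x 10^-5) = 5.00
Range: 3.6 to 5.3
Compliant: Yes


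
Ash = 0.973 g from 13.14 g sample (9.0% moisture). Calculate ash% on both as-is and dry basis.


As-is ash% = 0.973 / 13.14 x 100 = 7.40%
Dry mass = 13.14 x (100 - 9.0) / 100 = 11.9574 g
Dry-basis ash% = 0.973 / 11.9574 x 100 = 8.14%


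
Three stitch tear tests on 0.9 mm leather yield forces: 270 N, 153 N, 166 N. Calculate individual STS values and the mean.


STS1 = 270 / 0.9 = 300.0 N/mm
STS2 = 153 / 0.9 = 170.0 N/mm
STS3 = 166 / 0.9 = 184.4 N/mm
Mean = (300.0 + 170.0 + 184.4) / 3 = 218.1 N/mm


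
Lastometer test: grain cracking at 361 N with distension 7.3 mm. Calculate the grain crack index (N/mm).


Grain crack index = force / distension
Index = 361 / 7.3 = 49.5 N/mm


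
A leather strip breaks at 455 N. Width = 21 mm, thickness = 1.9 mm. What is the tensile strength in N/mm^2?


11.40 N/mm^2


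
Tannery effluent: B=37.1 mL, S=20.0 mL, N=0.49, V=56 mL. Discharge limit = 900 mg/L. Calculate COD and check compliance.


COD = 1197.0 mg/L
Compliant: No

COD = (37.1 - 20.0) x 0.49 x 8000 / 56 = 1197.0 mg/L
Limit: 900 mg/L
Compliant: No


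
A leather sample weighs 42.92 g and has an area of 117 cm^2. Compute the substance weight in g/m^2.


Substance weight = mass / area x 10000
SW = 42.92 / 117 x 10000
SW = 3668.4 g/m^2


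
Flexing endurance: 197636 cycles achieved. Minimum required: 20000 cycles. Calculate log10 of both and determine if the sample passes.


log10(197636) = 5.30
log10(20000) = 4.30
Passes: Yes


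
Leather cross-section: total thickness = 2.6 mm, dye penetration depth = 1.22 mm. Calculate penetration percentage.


46.9%

Penetration% = 1.22 / 2.6 x 100
Penetration = 46.9%


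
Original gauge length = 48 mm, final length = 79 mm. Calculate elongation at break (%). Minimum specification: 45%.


Extension = 79 - 48 = 31 mm
Elongation = 31 / 48 x 100 = 64.6%
Minimum required: 45%
Meets specification: Yes


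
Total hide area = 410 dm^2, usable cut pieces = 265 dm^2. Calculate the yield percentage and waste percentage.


Yield = 64.6%
Waste = 35.4%


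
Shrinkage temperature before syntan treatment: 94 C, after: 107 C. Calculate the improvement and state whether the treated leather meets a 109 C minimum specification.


Improvement = 107 - 94 = 13 C
Spec check: 107 C >= 109 C? No


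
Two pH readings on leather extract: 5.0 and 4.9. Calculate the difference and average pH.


Difference = |5.0 - 4.9| = 0.1
Average = (5.0 + 4.9) / 2 = 4.95


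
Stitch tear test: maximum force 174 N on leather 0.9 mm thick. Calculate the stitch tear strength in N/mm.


Stitch tear strength = force / thickness
STS = 174 / 0.9 = 193.3 N/mm


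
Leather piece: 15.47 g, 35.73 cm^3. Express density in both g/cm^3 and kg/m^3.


Density = 15.47 / 35.73 = 0.433 g/cm^3
Convert: 0.433 x 1000 = 433 kg/m^3


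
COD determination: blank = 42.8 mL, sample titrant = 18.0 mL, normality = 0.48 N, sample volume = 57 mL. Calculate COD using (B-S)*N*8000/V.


COD = (42.8 - 18.0) x 0.48 x 8000 / 57
COD = 24.8 x 0.48 x 8000 / 57
COD = 1670.7 mg/L


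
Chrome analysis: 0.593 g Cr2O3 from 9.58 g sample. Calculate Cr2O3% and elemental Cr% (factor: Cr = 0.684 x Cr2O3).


Cr2O3 = 6.19%
Cr = 4.23%


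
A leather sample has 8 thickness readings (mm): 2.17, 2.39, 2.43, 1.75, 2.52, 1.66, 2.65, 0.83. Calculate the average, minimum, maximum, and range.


Average = 2.05 mm
Min = 0.83 mm
Max = 2.65 mm
Range = 1.82 mm

Sum = 16.40
Average = 16.40 / 8 = 2.05 mm
Minimum = 0.83 mm
Maximum = 2.65 mm
Range = 2.65 - 0.83 = 1.82 mm


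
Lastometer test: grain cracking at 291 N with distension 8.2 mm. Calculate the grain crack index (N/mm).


Grain crack index = force / distension
Index = 291 / 8.2 = 35.5 N/mm


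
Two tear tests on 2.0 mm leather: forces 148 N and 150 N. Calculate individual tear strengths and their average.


Tear 1 = 148 / 2.0 = 74.0 N/mm
Tear 2 = 150 / 2.0 = 75.0 N/mm
Average = (74.0 + 75.0) / 2 = 74.5 N/mm


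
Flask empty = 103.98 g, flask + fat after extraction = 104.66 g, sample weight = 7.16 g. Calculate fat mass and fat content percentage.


Fat mass = 0.68 g
Fat content = 9.5%

Fat mass = 104.66 - 103.98 = 0.68 g
Fat% = 0.68 / 7.16 x 100 = 9.5%


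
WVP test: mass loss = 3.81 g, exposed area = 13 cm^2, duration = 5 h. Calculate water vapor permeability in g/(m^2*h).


WVP = mass_loss / (area x time) x 10000
WVP = 3.81 / (13 x 5) x 10000
WVP = 3.81 / 65 x 10000 = 586.15 g/(m^2*h)


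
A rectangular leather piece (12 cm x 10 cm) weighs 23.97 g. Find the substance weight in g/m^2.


Area = 12 x 10 = 120 cm^2
SW = 23.97 / 120 x 10000 = 1997.5 g/m^2


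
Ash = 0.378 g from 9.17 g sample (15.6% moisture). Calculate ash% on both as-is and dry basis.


As-is ash% = 0.378 / 9.17 x 100 = 4.12%
Dry mass = 9.17 x (100 - 15.6) / 100 = 7.73948 g
Dry-basis ash% = 0.378 / 7.73948 x 100 = 4.88%


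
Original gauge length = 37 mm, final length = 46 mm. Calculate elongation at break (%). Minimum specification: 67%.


Elongation = 24.3%
Meets spec: No


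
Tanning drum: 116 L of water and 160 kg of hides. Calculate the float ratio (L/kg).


0.7

Float ratio = water / hide weight
Ratio = 116 / 160 = 0.7


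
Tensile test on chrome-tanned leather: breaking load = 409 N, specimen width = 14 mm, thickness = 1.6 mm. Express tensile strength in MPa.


Cross-section = 14 x 1.6 = 22.4 mm^2
TS = 409 / 22.4 = 18.26 MPa
(1 N/mm^2 = 1 MPa)


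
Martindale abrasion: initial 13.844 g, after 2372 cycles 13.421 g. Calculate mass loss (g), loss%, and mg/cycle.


Loss = 13.844 - 13.421 = 0.423 g
Loss% = 0.423 / 13.844 x 100 = 3.06%
Rate = 0.423 / 2372 x 1000 = 0.178 mg/cycle


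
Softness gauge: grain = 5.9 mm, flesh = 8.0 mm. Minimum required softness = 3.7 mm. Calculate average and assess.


Average = (5.9 + 8.0) / 2 = 6.95 mm
Minimum = 3.7 mm
Meets requirement: Yes


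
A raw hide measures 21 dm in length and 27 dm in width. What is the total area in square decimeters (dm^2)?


567 dm^2


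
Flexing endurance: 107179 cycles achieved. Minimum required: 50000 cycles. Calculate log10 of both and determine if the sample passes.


log10(107179) = 5.03
log10(50000) = 4.70
Passes: Yes


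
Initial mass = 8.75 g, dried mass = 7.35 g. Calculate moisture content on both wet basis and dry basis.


Wet basis = 16.0%
Dry basis = 19.0%


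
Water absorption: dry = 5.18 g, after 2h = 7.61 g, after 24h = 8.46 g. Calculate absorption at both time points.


2h absorption = 46.9%
24h absorption = 63.3%

WA (2h) = (7.61 - 5.18) / 5.18 x 100 = 46.9%
WA (24h) = (8.46 - 5.18) / 5.18 x 100 = 63.3%


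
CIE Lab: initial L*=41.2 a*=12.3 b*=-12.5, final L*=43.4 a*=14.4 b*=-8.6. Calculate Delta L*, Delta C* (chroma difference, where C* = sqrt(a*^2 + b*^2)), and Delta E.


Delta L* = 2.2
Delta C* = -0.76
Delta E = 4.95

Delta L* = 43.4 - 41.2 = 2.2
C1* = sqrt((12.3)^2 + (-12.5)^2) = 17.537
C2* = sqrt((14.4)^2 + (-8.6)^2) = 16.773
Delta C* = 16.773 - 17.537 = -0.76
Delta E = sqrt((2.2)^2 + (2.1)^2 + (3.9)^2) = 4.95


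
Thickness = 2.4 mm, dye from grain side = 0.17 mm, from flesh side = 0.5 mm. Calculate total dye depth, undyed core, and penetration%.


Total dyed = 0.67 mm
Undyed core = 1.73 mm
Penetration = 27.9%


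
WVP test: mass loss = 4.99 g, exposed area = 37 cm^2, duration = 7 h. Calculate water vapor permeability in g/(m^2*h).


WVP = mass_loss / (area x time) x 10000
WVP = 4.99 / (37 x 7) x 10000
WVP = 4.99 / 259 x 10000 = 192.66 g/(m^2*h)


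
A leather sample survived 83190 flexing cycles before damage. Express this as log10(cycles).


4.92

log10(83190) = 4.92


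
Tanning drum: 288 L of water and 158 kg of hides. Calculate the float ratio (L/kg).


1.8


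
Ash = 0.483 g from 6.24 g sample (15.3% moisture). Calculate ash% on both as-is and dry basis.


As-is ash = 7.74%
Dry-basis ash = 9.14%

As-is ash% = 0.483 / 6.24 x 100 = 7.74%
Dry mass = 6.24 x (100 - 15.3) / 100 = 5.28528 g
Dry-basis ash% = 0.483 / 5.28528 x 100 = 9.14%


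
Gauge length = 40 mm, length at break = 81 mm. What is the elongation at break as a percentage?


Extension = 81 - 40 = 41 mm
Elongation = 41 / 40 x 100 = 102.5%


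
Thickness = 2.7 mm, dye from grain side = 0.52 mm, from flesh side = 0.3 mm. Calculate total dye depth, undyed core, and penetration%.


Total dyed = 0.52 + 0.3 = 0.82 mm
Undyed core = 2.7 - 0.82 = 1.88 mm
Penetration = 0.82 / 2.7 x 100 = 30.4%


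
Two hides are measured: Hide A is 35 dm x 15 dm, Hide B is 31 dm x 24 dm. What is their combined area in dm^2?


1269 dm^2

Hide A area = 35 x 15 = 525 dm^2
Hide B area = 31 x 24 = 744 dm^2
Total = 525 + 744 = 1269 dm^2


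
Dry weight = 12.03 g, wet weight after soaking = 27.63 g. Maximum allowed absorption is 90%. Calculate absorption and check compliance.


WA = (27.63 - 12.03) / 12.03 x 100 = 129.7%
Maximum allowed: 90%
Compliant: No


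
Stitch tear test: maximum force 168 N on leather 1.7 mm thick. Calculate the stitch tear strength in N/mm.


98.8 N/mm


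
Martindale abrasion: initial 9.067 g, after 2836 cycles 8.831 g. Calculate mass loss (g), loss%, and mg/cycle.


Mass loss = 0.236 g
Loss = 2.60%
Rate = 0.083 mg/cycle

Loss = 9.067 - 8.831 = 0.236 g
Loss% = 0.236 / 9.067 x 100 = 2.60%
Rate = 0.236 / 2836 x 1000 = 0.083 mg/cycle


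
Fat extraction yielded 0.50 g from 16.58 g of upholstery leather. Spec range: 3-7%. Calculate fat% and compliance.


Fat% = 0.50 / 16.58 x 100 = 3.0%
Spec range: 3-7%
Compliant: Yes


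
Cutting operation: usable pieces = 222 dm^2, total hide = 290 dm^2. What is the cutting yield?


Yield = usable / total x 100
Yield = 222 / 290 x 100 = 76.6%


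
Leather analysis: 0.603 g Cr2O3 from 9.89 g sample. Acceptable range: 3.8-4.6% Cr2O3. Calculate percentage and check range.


Cr2O3% = 0.603 / 9.89 x 100 = 6.10%
Acceptable range: 3.8 to 4.6%
Within range: No


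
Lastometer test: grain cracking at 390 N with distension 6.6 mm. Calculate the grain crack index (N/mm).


59.1 N/mm


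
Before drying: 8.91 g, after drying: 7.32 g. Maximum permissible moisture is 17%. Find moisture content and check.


Moisture content = 17.8%
Acceptable: No

MC = (8.91 - 7.32) / 8.91 x 100 = 17.8%
Maximum: 17%
Acceptable: No


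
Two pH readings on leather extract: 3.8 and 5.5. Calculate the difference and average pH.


Difference = |3.8 - 5.5| = 1.7
Average = (3.8 + 5.5) / 2 = 4.65


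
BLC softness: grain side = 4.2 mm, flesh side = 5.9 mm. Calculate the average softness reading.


Average = (4.2 + 5.9) / 2
Average = 5.05 mm


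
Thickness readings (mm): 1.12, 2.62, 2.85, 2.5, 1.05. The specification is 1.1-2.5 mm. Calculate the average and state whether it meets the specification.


Sum = 10.14
Average = 10.14 / 5 = 2.03 mm
Specification range: 1.1 to 2.5 mm
Within spec: Yes


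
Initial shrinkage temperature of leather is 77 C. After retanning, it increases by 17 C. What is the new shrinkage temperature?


94 C


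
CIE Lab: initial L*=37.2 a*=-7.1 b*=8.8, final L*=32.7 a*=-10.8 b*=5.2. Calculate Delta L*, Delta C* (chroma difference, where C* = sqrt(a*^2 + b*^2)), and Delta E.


Delta L* = 32.7 - 37.2 = -4.5
C1* = sqrt((-7.1)^2 + (8.8)^2) = 11.307
C2* = sqrt((-10.8)^2 + (5.2)^2) = 11.987
Delta C* = 11.987 - 11.307 = 0.68
Delta E = sqrt((-4.5)^2 + (-3.7)^2 + (-3.6)^2) = 6.85


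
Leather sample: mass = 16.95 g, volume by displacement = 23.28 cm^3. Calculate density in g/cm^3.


Density = mass / volume
Density = 16.95 / 23.28 = 0.728 g/cm^3


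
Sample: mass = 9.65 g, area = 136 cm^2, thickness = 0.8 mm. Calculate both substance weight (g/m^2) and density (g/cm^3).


SW = 9.65 / 136 x 10000 = 709.6 g/m^2
Volume = 136 x 0.8 / 10 = 10.88 cm^3
Density = 9.65 / 10.88 = 0.887 g/cm^3


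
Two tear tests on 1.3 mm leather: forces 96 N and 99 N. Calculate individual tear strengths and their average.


Tear 1 = 73.8 N/mm
Tear 2 = 76.2 N/mm
Average = 75.0 N/mm

Tear 1 = 96 / 1.3 = 73.8 N/mm
Tear 2 = 99 / 1.3 = 76.2 N/mm
Average = (73.8 + 76.2) / 2 = 75.0 N/mm


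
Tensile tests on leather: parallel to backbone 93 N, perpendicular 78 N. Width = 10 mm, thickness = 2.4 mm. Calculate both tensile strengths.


Area = 10 x 2.4 = 24.0 mm^2
TS (parallel) = 93 / 24.0 = 3.88 N/mm^2
TS (perpendicular) = 78 / 24.0 = 3.25 N/mm^2


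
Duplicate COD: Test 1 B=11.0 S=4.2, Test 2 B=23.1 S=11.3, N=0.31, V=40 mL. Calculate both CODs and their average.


COD1 = 421.6 mg/L
COD2 = 731.6 mg/L
Average = 576.6 mg/L

COD1 = (11.0 - 4.2) x 0.31 x 8000 / 40 = 421.6 mg/L
COD2 = (23.1 - 11.3) x 0.31 x 8000 / 40 = 731.6 mg/L
Average = (421.6 + 731.6) / 2 = 576.6 mg/L


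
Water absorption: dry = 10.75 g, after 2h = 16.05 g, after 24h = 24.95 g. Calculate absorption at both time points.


2h absorption = 49.3%
24h absorption = 132.1%


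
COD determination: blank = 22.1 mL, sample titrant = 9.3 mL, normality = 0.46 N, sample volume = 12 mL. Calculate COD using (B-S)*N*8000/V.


COD = (22.1 - 9.3) x 0.46 x 8000 / 12
COD = 12.8 x 0.46 x 8000 / 12
COD = 3925.3 mg/L


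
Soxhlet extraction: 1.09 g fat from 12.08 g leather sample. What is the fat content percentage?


Fat content = 1.09 / 12.08 x 100
Fat = 9.0%


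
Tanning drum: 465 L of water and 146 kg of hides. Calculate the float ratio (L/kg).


3.2

Float ratio = water / hide weight
Ratio = 465 / 146 = 3.2


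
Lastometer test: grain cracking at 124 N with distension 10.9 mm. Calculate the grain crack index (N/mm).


11.4 N/mm

Grain crack index = force / distension
Index = 124 / 10.9 = 11.4 N/mm


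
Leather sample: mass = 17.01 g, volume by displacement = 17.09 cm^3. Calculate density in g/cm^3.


Density = mass / volume
Density = 17.01 / 17.09 = 0.995 g/cm^3


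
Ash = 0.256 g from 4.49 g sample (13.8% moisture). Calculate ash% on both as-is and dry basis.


As-is ash = 5.70%
Dry-basis ash = 6.61%

As-is ash% = 0.256 / 4.49 x 100 = 5.70%
Dry mass = 4.49 x (100 - 13.8) / 100 = 3.87038 g
Dry-basis ash% = 0.256 / 3.87038 x 100 = 6.61%


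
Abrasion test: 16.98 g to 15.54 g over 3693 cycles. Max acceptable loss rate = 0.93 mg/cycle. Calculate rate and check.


Loss = 16.98 - 15.54 = 1.440 g
Rate = 1.440 g / 3693 cycles x 1000 = 0.390 mg/cycle
Max = 0.93 mg/cycle
Passes: Yes


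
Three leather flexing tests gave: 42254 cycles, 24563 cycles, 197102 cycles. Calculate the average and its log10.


Average = (42254 + 24563 + 197102) / 3 = 87973 cycles
log10(87973) = 4.94


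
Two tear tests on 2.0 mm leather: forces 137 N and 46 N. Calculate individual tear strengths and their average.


Tear 1 = 137 / 2.0 = 68.5 N/mm
Tear 2 = 46 / 2.0 = 23.0 N/mm
Average = (68.5 + 23.0) / 2 = 45.8 N/mm


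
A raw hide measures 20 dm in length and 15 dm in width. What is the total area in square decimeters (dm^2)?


300 dm^2

Area = length x width
Area = 20 x 15 = 300 dm^2


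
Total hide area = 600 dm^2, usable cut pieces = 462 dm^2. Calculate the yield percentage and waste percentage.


Yield = 462 / 600 x 100 = 77.0%
Waste = 600 - 462 = 138 dm^2
Waste% = 100 - 77.0 = 23.0%


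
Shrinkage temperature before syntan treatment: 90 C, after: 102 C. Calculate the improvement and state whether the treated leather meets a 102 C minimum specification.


Improvement = 102 - 90 = 12 C
Spec check: 102 C >= 102 C? Yes


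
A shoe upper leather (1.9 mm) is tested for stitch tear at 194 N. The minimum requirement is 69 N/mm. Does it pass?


STS = 194 / 1.9 = 102.1 N/mm
Minimum required: 69 N/mm
Passes: Yes


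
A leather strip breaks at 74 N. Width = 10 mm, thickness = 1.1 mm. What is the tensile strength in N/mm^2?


Cross-sectional area = 10 x 1.1 = 11.0 mm^2
Tensile strength = 74 / 11.0 = 6.73 N/mm^2


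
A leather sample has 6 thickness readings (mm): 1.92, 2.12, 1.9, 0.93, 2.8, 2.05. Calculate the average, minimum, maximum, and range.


Sum = 11.72
Average = 11.72 / 6 = 1.95 mm
Minimum = 0.93 mm
Maximum = 2.8 mm
Range = 2.8 - 0.93 = 1.87 mm


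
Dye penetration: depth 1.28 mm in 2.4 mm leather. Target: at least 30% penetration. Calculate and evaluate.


Penetration = 53.3%
Meets target: Yes


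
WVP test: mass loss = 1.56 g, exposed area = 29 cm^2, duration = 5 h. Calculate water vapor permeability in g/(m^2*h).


107.59 g/(m^2*h)

WVP = mass_loss / (area x time) x 10000
WVP = 1.56 / (29 x 5) x 10000
WVP = 1.56 / 145 x 10000 = 107.59 g/(m^2*h)


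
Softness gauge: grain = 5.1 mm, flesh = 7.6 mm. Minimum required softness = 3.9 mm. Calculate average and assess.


Average = (5.1 + 7.6) / 2 = 6.35 mm
Minimum = 3.9 mm
Meets requirement: Yes


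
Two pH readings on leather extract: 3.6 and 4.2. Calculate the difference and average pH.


Difference = |3.6 - 4.2| = 0.6
Average = (3.6 + 4.2) / 2 = 3.90


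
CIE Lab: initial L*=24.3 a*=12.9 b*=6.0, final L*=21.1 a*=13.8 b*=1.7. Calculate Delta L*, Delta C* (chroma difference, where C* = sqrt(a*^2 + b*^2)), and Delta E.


Delta L* = 21.1 - 24.3 = -3.2
C1* = sqrt((12.9)^2 + (6.0)^2) = 14.227
C2* = sqrt((13.8)^2 + (1.7)^2) = 13.904
Delta C* = 13.904 - 14.227 = -0.32
Delta E = sqrt((-3.2)^2 + (0.9)^2 + (-4.3)^2) = 5.44


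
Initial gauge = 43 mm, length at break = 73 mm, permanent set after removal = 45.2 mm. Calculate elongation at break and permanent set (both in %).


Elongation at break = 69.8%
Permanent set = 5.1%

Elongation at break = (73 - 43) / 43 x 100 = 69.8%
Permanent set = (45.2 - 43) / 43 x 100 = 5.1%


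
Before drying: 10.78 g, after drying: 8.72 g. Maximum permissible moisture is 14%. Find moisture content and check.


Moisture content = 19.1%
Acceptable: No


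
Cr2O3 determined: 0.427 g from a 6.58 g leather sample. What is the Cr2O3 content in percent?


6.49%

Cr2O3% = 0.427 / 6.58 x 100
Cr2O3% = 6.49%


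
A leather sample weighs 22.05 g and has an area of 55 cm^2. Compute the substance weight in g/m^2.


4009.1 g/m^2


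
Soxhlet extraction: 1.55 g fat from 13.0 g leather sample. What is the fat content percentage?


11.9%

Fat content = 1.55 / 13.0 x 100
Fat = 11.9%


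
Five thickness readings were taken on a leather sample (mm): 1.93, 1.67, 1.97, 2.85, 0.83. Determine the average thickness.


1.85 mm

Sum = 1.93 + 1.67 + 1.97 + 2.85 + 0.83 = 9.25
Average = 9.25 / 5 = 1.85 mm


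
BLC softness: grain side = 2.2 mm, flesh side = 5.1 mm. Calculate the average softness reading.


3.65 mm

Average = (2.2 + 5.1) / 2
Average = 3.65 mm


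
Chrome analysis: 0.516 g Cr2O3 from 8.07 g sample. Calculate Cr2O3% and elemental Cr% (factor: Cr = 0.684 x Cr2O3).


Cr2O3 = 6.39%
Cr = 4.37%

Cr2O3% = 0.516 / 8.07 x 100 = 6.39%
Cr% = 6.39 x 0.684 = 4.37%


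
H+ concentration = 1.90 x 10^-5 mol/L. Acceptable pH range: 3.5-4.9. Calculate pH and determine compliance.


pH = 4.72
Compliant: Yes

pH = -log10(1.90 x 10^-5) = 4.72
Range: 3.5 to 4.9
Compliant: Yes


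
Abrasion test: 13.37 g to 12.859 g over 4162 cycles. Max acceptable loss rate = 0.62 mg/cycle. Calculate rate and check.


Loss = 13.37 - 12.859 = 0.511 g
Rate = 0.511 g / 4162 cycles x 1000 = 0.123 mg/cycle
Max = 0.62 mg/cycle
Passes: Yes


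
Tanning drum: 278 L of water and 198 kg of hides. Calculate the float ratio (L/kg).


Float ratio = water / hide weight
Ratio = 278 / 198 = 1.4


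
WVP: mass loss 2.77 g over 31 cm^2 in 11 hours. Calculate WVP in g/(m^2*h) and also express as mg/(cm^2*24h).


WVP = 81.23 g/(m^2*h)
Daily rate = 194.96 mg/(cm^2*24h)

WVP = 2.77 / (31 x 11) x 10000 = 81.23 g/(m^2*h)
Mass loss in mg = 2.77 x 1000 = 2770 mg
Per cm^2 per 24h in mg: 2770 x 24 / (31 x 11) = 66480 / 341 = 194.96 mg/(cm^2*24h)


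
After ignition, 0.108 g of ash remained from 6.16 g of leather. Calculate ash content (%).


1.75%

Ash% = 0.108 / 6.16 x 100
Ash% = 1.75%


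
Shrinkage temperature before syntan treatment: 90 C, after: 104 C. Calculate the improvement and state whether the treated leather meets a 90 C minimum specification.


Improvement = 104 - 90 = 14 C
Spec check: 104 C >= 90 C? Yes


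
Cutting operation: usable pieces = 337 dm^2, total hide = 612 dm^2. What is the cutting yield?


55.1%


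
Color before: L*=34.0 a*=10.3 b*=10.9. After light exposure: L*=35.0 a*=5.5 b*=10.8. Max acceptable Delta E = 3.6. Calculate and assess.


Delta E = 4.90
Passes: No

dL = 1.0, da = -4.8, db = -0.1
dE = sqrt((1.0)^2 + (-4.8)^2 + (-0.1)^2) = 4.90
Max = 3.6
Passes: No


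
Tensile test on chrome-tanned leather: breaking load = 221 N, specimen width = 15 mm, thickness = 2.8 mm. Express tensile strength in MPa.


5.26 MPa


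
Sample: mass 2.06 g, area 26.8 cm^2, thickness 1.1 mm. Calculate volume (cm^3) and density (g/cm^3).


Thickness in cm = 1.1 / 10 = 0.11 cm
Volume = 26.8 x 0.11 = 2.948 cm^3
Density = 2.06 / 2.948 = 0.699 g/cm^3


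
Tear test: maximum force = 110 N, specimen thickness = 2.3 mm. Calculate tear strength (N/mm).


Tear strength = force / thickness
Tear = 110 / 2.3 = 47.8 N/mm


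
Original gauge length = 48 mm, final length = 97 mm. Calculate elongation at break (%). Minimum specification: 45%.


Extension = 97 - 48 = 49 mm
Elongation = 49 / 48 x 100 = 102.1%
Minimum required: 45%
Meets specification: Yes


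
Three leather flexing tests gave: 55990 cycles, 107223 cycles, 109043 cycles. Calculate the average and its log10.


Average = (55990 + 107223 + 109043) / 3 = 90752 cycles
log10(90752) = 4.96


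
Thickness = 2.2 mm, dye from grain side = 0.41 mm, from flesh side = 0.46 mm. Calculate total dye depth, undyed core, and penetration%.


Total dyed = 0.41 + 0.46 = 0.87 mm
Undyed core = 2.2 - 0.87 = 1.33 mm
Penetration = 0.87 / 2.2 x 100 = 39.5%


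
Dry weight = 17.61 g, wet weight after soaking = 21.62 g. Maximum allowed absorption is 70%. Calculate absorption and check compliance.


WA = (21.62 - 17.61) / 17.61 x 100 = 22.8%
Maximum allowed: 70%
Compliant: Yes


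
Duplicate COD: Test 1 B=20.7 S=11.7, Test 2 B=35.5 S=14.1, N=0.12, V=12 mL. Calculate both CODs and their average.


COD1 = 720.0 mg/L
COD2 = 1712.0 mg/L
Average = 1216.0 mg/L


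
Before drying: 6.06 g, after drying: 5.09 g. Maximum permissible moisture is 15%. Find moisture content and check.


Moisture content = 16.0%
Acceptable: No

MC = (6.06 - 5.09) / 6.06 x 100 = 16.0%
Maximum: 15%
Acceptable: No


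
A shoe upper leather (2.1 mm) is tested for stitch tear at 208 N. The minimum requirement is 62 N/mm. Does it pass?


STS = 99.0 N/mm
Passes: Yes

STS = 208 / 2.1 = 99.0 N/mm
Minimum required: 62 N/mm
Passes: Yes


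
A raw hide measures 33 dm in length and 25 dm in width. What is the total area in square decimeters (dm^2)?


825 dm^2

Area = length x width
Area = 33 x 25 = 825 dm^2


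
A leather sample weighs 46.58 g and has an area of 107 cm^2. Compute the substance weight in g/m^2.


4353.3 g/m^2

Substance weight = mass / area x 10000
SW = 46.58 / 107 x 10000
SW = 4353.3 g/m^2


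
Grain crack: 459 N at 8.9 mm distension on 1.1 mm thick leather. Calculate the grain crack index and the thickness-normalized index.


Crack index = 459 / 8.9 = 51.6 N/mm
Normalized = 51.6 / 1.1 = 46.9 N/mm per mm


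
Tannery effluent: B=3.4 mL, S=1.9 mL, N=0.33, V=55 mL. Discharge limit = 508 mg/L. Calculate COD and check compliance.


COD = 72.0 mg/L
Compliant: Yes


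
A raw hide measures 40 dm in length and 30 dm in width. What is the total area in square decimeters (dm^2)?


Area = length x width
Area = 40 x 30 = 1200 dm^2


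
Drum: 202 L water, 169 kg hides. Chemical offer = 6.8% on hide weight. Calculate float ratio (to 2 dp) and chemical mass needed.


Float ratio = 202 / 169 = 1.20
Chemical = 169 x 6.8 / 100 = 11.492 kg


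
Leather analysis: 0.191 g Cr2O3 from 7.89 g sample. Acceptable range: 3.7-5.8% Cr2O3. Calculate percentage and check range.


Cr2O3 = 2.42%
Within range: No

Cr2O3% = 0.191 / 7.89 x 100 = 2.42%
Acceptable range: 3.7 to 5.8%
Within range: No


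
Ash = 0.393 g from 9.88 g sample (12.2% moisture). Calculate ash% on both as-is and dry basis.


As-is ash = 3.98%
Dry-basis ash = 4.53%

As-is ash% = 0.393 / 9.88 x 100 = 3.98%
Dry mass = 9.88 x (100 - 12.2) / 100 = 8.67464 g
Dry-basis ash% = 0.393 / 8.67464 x 100 = 4.53%


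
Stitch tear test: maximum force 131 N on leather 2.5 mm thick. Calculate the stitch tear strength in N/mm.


Stitch tear strength = force / thickness
STS = 131 / 2.5 = 52.4 N/mm


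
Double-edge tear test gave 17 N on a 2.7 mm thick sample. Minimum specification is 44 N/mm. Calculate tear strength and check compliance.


Tear strength = 17 / 2.7 = 6.3 N/mm
Required minimum = 44 N/mm
Compliant: No


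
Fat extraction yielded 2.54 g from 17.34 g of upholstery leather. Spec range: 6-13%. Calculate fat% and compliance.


Fat% = 2.54 / 17.34 x 100 = 14.6%
Spec range: 6-13%
Compliant: No


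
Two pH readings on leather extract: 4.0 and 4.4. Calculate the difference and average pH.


Difference = |4.0 - 4.4| = 0.4
Average = (4.0 + 4.4) / 2 = 4.20


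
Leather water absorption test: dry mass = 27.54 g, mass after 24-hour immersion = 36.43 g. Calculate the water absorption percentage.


Water absorbed = 36.43 - 27.54 = 8.89 g
WA% = 8.89 / 27.54 x 100 = 32.3%


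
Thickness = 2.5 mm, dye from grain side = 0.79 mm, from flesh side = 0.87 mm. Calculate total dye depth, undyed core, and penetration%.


Total dyed = 1.66 mm
Undyed core = 0.84 mm
Penetration = 66.4%


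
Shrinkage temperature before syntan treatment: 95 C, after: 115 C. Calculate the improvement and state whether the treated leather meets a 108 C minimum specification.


Improvement = 115 - 95 = 20 C
Spec check: 115 C >= 108 C? Yes


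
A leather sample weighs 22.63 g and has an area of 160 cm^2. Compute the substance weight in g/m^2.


Substance weight = mass / area x 10000
SW = 22.63 / 160 x 10000
SW = 1414.4 g/m^2


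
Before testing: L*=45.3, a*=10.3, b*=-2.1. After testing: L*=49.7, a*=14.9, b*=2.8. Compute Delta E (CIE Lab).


dL = 49.7 - 45.3 = 4.4
da = 14.9 - 10.3 = 4.6
db = 2.8 - (-2.1) = 4.9
dE = sqrt((4.4)^2 + (4.6)^2 + (4.9)^2) = 8.03


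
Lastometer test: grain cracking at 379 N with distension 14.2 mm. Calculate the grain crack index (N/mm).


Grain crack index = force / distension
Index = 379 / 14.2 = 26.7 N/mm


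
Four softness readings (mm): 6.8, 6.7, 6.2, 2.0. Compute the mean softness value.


Sum = 6.8 + 6.7 + 6.2 + 2.0
Mean = 21.7 / 4 = 5.43 mm


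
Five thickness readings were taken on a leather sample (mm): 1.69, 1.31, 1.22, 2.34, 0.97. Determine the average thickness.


Sum = 1.69 + 1.31 + 1.22 + 2.34 + 0.97 = 7.53
Average = 7.53 / 5 = 1.51 mm


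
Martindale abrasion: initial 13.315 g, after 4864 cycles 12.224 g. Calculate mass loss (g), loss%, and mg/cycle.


Loss = 13.315 - 12.224 = 1.091 g
Loss% = 1.091 / 13.315 x 100 = 8.19%
Rate = 1.091 / 4864 x 1000 = 0.224 mg/cycle


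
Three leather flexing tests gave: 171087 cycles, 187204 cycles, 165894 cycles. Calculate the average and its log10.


Average = (171087 + 187204 + 165894) / 3 = 174728 cycles
log10(174728) = 5.24


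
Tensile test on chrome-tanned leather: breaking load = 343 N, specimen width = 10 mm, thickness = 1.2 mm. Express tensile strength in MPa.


Cross-section = 10 x 1.2 = 12.0 mm^2
TS = 343 / 12.0 = 28.58 MPa
(1 N/mm^2 = 1 MPa)


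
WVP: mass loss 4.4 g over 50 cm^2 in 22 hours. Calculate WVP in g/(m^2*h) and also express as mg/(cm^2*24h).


WVP = 40.00 g/(m^2*h)
Daily rate = 96.00 mg/(cm^2*24h)

WVP = 4.4 / (50 x 22) x 10000 = 40.00 g/(m^2*h)
Mass loss in mg = 4.4 x 1000 = 4400 mg
Per cm^2 per 24h in mg: 4400 x 24 / (50 x 22) = 105600 / 1100 = 96.00 mg/(cm^2*24h)


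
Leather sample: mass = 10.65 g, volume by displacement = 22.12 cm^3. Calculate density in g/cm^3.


0.481 g/cm^3

Density = mass / volume
Density = 10.65 / 22.12 = 0.481 g/cm^3


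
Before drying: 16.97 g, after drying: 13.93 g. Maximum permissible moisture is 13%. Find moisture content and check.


Moisture content = 17.9%
Acceptable: No


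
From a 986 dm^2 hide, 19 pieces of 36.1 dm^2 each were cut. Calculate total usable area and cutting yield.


Usable area = 685.9 dm^2
Yield = 69.6%


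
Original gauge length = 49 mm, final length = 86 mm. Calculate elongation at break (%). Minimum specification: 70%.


Extension = 86 - 49 = 37 mm
Elongation = 37 / 49 x 100 = 75.5%
Minimum required: 70%
Meets specification: Yes


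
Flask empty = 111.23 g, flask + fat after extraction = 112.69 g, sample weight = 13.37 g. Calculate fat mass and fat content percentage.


Fat mass = 112.69 - 111.23 = 1.46 g
Fat% = 1.46 / 13.37 x 100 = 10.9%


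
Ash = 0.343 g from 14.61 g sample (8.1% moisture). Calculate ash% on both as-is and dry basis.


As-is ash = 2.35%
Dry-basis ash = 2.55%

As-is ash% = 0.343 / 14.61 x 100 = 2.35%
Dry mass = 14.61 x (100 - 8.1) / 100 = 13.42659 g
Dry-basis ash% = 0.343 / 13.42659 x 100 = 2.55%


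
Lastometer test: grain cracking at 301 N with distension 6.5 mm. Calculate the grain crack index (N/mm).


46.3 N/mm

Grain crack index = force / distension
Index = 301 / 6.5 = 46.3 N/mm


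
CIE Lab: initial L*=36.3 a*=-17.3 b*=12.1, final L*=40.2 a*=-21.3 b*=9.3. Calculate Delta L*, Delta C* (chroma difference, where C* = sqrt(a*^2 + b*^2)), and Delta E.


Delta L* = 3.9
Delta C* = 2.13
Delta E = 6.25


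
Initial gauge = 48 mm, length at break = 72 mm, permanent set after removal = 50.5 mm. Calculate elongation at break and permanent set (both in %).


Elongation at break = 50.0%
Permanent set = 5.2%


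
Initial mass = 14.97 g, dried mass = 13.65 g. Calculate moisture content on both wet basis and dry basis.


Moisture lost = 14.97 - 13.65 = 1.32 g
Wet basis MC = 1.32 / 14.97 x 100 = 8.8%
Dry basis MC = 1.32 / 13.65 x 100 = 9.7%


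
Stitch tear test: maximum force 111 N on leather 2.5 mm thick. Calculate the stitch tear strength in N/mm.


44.4 N/mm


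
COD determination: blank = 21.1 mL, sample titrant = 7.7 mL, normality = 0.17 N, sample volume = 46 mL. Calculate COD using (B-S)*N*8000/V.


COD = (21.1 - 7.7) x 0.17 x 8000 / 46
COD = 13.4 x 0.17 x 8000 / 46
COD = 396.2 mg/L


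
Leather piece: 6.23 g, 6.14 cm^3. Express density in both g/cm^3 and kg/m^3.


1.015 g/cm^3
1015 kg/m^3

Density = 6.23 / 6.14 = 1.015 g/cm^3
Convert: 1.015 x 1000 = 1015 kg/m^3


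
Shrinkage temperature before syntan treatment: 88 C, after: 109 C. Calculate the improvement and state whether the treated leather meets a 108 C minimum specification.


Improvement = 109 - 88 = 21 C
Spec check: 109 C >= 108 C? Yes


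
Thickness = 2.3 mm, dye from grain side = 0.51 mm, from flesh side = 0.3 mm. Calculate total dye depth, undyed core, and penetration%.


Total dyed = 0.51 + 0.3 = 0.81 mm
Undyed core = 2.3 - 0.81 = 1.49 mm
Penetration = 0.81 / 2.3 x 100 = 35.2%


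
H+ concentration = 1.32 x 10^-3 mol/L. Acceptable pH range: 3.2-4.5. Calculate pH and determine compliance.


pH = 2.88
Compliant: No

pH = -log10(1.32 x 10^-3) = 2.88
Range: 3.2 to 4.5
Compliant: No


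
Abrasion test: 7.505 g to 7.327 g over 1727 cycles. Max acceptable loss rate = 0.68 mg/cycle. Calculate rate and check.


Rate = 0.103 mg/cycle
Passes: Yes

Loss = 7.505 - 7.327 = 0.178 g
Rate = 0.178 g / 1727 cycles x 1000 = 0.103 mg/cycle
Max = 0.68 mg/cycle
Passes: Yes


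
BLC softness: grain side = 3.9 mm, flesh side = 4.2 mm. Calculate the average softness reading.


4.05 mm

Average = (3.9 + 4.2) / 2
Average = 4.05 mm


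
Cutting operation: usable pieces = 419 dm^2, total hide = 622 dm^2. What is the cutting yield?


67.4%


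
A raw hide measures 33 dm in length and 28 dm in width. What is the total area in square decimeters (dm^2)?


924 dm^2


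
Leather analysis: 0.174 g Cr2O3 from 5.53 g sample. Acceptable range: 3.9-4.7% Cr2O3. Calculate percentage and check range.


Cr2O3 = 3.15%
Within range: No

Cr2O3% = 0.174 / 5.53 x 100 = 3.15%
Acceptable range: 3.9 to 4.7%
Within range: No


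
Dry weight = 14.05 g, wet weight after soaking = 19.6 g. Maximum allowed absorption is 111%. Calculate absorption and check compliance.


WA = (19.6 - 14.05) / 14.05 x 100 = 39.5%
Maximum allowed: 111%
Compliant: Yes


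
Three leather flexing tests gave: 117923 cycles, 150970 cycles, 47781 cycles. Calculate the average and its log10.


Average = 105558 cycles
log10 = 5.02

Average = (117923 + 150970 + 47781) / 3 = 105558 cycles
log10(105558) = 5.02


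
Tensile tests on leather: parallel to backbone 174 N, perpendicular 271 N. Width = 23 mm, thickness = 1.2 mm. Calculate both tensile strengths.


Parallel = 6.30 N/mm^2
Perpendicular = 9.82 N/mm^2

Area = 23 x 1.2 = 27.6 mm^2
TS (parallel) = 174 / 27.6 = 6.30 N/mm^2
TS (perpendicular) = 271 / 27.6 = 9.82 N/mm^2


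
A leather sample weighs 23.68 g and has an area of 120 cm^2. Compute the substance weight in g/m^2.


1973.3 g/m^2

Substance weight = mass / area x 10000
SW = 23.68 / 120 x 10000
SW = 1973.3 g/m^2


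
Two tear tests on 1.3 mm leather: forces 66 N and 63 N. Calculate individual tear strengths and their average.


Tear 1 = 66 / 1.3 = 50.8 N/mm
Tear 2 = 63 / 1.3 = 48.5 N/mm
Average = (50.8 + 48.5) / 2 = 49.7 N/mm


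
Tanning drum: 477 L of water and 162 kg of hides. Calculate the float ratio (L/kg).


2.9


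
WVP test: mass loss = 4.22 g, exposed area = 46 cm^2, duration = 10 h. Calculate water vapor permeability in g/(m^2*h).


91.74 g/(m^2*h)

WVP = mass_loss / (area x time) x 10000
WVP = 4.22 / (46 x 10) x 10000
WVP = 4.22 / 460 x 10000 = 91.74 g/(m^2*h)
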